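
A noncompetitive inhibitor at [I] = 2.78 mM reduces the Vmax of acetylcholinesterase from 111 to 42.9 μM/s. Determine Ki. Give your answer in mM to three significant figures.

1.75 mM

Noncompetitive: Vmax,app = Vmax/α with α = 1 + [I]/Ki.
α = Vmax/Vmax,app = 111/42.9 = 2.587.
Since α = 1 + [I]/Ki, [I]/Ki = 2.587 − 1 = 1.587 and Ki = 2.78/1.587 = 1.75 mM.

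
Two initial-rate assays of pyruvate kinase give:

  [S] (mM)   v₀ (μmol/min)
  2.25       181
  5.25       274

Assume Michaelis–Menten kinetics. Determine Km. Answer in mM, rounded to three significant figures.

3.29 mM

From v = Vmax[S]/(Km+[S]), each point gives Vmax = v(Km+[S])/[S].
Equating: 181(Km+2.25)/2.25 = 274(Km+5.25)/5.25.
80.44·Km + 181 = 52.19·Km + 274, so (80.44 − 52.19)·Km = 274 − 181.
Km = 93.00/28.25 = 3.29 mM; then Vmax = 181(3.29+2.25)/2.25 = 446 μmol/min.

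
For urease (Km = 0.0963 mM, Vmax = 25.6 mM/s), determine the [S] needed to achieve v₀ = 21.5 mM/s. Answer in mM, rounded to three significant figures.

The required fractional saturation is v/Vmax = 21.5/25.6 = 0.8398.
Then [S]/(Km+[S]) = 0.8398 ⇒ [S] = 0.0963 × 0.8398/(1 − 0.8398) = 0.505 mM.

0.505 mM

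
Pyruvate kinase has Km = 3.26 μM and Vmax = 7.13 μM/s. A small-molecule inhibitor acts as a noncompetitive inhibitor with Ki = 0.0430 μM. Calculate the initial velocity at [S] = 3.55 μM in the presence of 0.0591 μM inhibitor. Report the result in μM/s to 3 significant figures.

1.57 μM/s

α = 1 + [I]/Ki = 1 + 0.0591/0.0430 = 2.374.
For a noncompetitive inhibitor, Vmax is reduced to Vmax/α while Km is unchanged: Km,app = 3.26 μM, Vmax,app = 3.00 μM/s.
v = Vmax,app·[S]/(Km,app + [S]) = 3.00 × 3.55/(3.26 + 3.55) = 1.57 μM/s.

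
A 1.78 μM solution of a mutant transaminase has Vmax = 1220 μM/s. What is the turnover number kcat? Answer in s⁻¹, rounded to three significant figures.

kcat = Vmax/[E]total = 1220 μM/s / 1.78 μM = 685 s⁻¹.

685 s⁻¹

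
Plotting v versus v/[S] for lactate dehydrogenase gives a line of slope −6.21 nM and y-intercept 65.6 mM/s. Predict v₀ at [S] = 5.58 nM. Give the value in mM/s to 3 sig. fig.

In the Eadie–Hofstee form v = Vmax − Km·(v/[S]), the slope is −Km and the intercept is Vmax, so Km = 6.21 nM and Vmax = 65.6 mM/s.
v = 65.6 × 5.58/(6.21 + 5.58) = 31.0 mM/s.

31.0 mM/s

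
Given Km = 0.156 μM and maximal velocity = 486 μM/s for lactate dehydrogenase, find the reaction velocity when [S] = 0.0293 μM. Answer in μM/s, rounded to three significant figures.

[S]/(Km+[S]) = 0.0293/0.1853 = 0.1581, the fractional saturation.
v = 0.1581 × Vmax = 0.1581 × 486 = 76.8 μM/s.

76.8 μM/s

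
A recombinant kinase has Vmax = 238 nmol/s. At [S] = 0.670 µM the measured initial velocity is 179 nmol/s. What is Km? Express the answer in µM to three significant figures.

From v = Vmax[S]/(Km+[S]), Km = [S](Vmax − v)/v.
Km = 0.670 × (238 − 179) / 179 = 39.53/179 = 0.221 µM.

0.221 µM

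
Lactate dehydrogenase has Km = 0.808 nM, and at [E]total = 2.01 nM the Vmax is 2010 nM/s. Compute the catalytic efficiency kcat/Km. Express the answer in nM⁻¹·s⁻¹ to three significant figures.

1240 nM⁻¹·s⁻¹

kcat = Vmax/[E]total = 2010/2.01 = 1000 s⁻¹.
kcat/Km = 1000/0.808 = 1240 nM⁻¹·s⁻¹.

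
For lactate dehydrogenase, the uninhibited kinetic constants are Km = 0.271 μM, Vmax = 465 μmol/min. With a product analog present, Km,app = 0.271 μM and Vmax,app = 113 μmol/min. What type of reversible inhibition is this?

noncompetitive

Vmax decreases (465 → 113 μmol/min) while Km is unchanged — pure noncompetitive inhibition.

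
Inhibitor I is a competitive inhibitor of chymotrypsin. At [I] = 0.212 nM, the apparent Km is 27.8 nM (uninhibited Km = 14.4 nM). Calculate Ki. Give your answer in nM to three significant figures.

0.228 nM

Competitive: Km,app = α·Km with α = 1 + [I]/Ki.
α = Km,app/Km = 27.8/14.4 = 1.931.
Ki = [I]/(α − 1) = 0.212/0.9306 = 0.228 nM.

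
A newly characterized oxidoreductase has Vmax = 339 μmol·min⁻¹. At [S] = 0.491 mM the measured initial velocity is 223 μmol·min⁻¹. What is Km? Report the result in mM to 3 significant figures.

0.255 mM

v/Vmax = 223/339 = 0.6578 = [S]/(Km+[S]).
So Km + [S] = [S]/0.6578 = 0.7464 mM, giving Km = 0.7464 − 0.491 = 0.255 mM.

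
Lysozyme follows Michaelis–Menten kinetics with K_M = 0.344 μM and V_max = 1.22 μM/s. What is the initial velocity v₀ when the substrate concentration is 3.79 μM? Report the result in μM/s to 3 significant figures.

1.12 μM/s

v = Vmax·[S]/(Km + [S]) = 1.22 × 3.79 / (0.344 + 3.79)
  = 4.624 / 4.134 = 1.12 μM/s.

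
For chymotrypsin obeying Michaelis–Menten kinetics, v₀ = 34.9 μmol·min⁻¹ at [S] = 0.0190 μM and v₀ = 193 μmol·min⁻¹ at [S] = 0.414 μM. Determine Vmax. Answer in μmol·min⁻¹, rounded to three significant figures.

247 μmol·min⁻¹

In reciprocal form, 1/v = (Km/Vmax)·(1/[S]) + 1/Vmax. The two points give (1/[S], 1/v) = (52.63, 0.02865) and (2.415, 0.005181).
Slope = (0.02865 − 0.005181)/(52.63 − 2.415) = 0.0004674; intercept = 0.02865 − 0.0004674×52.63 = 0.004052.
Vmax = 1/intercept = 247 μmol·min⁻¹; Km = slope × Vmax = 0.0004674 × 247 = 0.115 μM.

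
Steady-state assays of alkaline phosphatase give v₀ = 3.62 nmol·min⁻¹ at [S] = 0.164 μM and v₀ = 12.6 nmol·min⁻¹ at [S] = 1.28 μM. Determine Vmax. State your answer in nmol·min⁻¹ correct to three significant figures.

In reciprocal form, 1/v = (Km/Vmax)·(1/[S]) + 1/Vmax. The two points give (1/[S], 1/v) = (6.098, 0.2762) and (0.7812, 0.07937).
Slope = (0.2762 − 0.07937)/(6.098 − 0.7812) = 0.03703; intercept = 0.2762 − 0.03703×6.098 = 0.05043.
Vmax = 1/intercept = 19.8 nmol·min⁻¹; Km = slope × Vmax = 0.03703 × 19.8 = 0.734 μM.

19.8 nmol·min⁻¹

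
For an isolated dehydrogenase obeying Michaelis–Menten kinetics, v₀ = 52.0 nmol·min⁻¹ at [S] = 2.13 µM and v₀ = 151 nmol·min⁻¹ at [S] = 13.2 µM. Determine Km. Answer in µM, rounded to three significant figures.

7.63 µM

From v = Vmax[S]/(Km+[S]), each point gives Vmax = v(Km+[S])/[S].
Equating: 52.0(Km+2.13)/2.13 = 151(Km+13.2)/13.2.
24.41·Km + 52.0 = 11.44·Km + 151, so (24.41 − 11.44)·Km = 151 − 52.0.
Km = 99.00/12.97 = 7.63 µM; then Vmax = 52.0(7.63+2.13)/2.13 = 238 nmol·min⁻¹.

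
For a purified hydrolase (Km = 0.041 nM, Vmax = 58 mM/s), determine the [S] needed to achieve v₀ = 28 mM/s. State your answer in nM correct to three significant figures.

0.0383 nM

Rearranging v = Vmax[S]/(Km+[S]) gives [S] = Km·v/(Vmax − v).
[S] = 0.041 × 28 / (58 − 28) = 1.148/30.00 = 0.0383 nM.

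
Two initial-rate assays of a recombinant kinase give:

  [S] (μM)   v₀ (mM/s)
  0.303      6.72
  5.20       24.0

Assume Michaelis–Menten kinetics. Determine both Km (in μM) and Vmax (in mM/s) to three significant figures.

Km = 0.984 μM; Vmax = 28.5 mM/s

In reciprocal form, 1/v = (Km/Vmax)·(1/[S]) + 1/Vmax. The two points give (1/[S], 1/v) = (3.300, 0.1488) and (0.1923, 0.04167).
Slope = (0.1488 − 0.04167)/(3.300 − 0.1923) = 0.03447; intercept = 0.1488 − 0.03447×3.300 = 0.03504.
Vmax = 1/intercept = 28.5 mM/s; Km = slope × Vmax = 0.03447 × 28.5 = 0.984 μM.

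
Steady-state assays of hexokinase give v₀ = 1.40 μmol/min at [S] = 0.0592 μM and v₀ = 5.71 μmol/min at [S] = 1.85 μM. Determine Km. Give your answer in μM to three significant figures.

From v = Vmax[S]/(Km+[S]), each point gives Vmax = v(Km+[S])/[S].
Equating: 1.40(Km+0.0592)/0.0592 = 5.71(Km+1.85)/1.85.
23.65·Km + 1.40 = 3.086·Km + 5.71, so (23.65 − 3.086)·Km = 5.71 − 1.40.
Km = 4.310/20.56 = 0.210 μM; then Vmax = 1.40(0.210+0.0592)/0.0592 = 6.36 μmol/min.

0.210 μM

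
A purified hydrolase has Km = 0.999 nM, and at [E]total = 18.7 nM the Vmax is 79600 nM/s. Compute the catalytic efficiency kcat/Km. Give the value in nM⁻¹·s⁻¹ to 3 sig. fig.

4260 nM⁻¹·s⁻¹

kcat = Vmax/[E]total = 79600/18.7 = 4260 s⁻¹.
kcat/Km = 4260/0.999 = 4260 nM⁻¹·s⁻¹.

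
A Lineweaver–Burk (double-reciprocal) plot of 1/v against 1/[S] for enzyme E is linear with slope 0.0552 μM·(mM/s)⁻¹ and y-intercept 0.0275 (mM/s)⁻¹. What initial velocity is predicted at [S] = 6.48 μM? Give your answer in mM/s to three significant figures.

The y-intercept is 1/Vmax, so Vmax = 1/0.0275 = 36.4 mM/s.
The slope is Km/Vmax, so Km = 0.0552 × 36.4 = 2.01 μM.
Then v = 36.4 × 6.48/(2.01 + 6.48) = 27.8 mM/s.

27.8 mM/s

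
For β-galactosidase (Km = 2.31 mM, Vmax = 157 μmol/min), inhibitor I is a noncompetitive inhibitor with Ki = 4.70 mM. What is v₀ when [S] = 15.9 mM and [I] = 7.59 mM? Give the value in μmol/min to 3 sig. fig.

52.4 μmol/min

With α = 1 + [I]/Ki = 1 + 7.59/4.70 = 2.615, the noncompetitive rate law is v = (Vmax/α)·[S] / (Km + [S]).
v = (157/2.615)×15.9 / (2.31 + 15.9) = 954.6/18.21 = 52.4 μmol/min.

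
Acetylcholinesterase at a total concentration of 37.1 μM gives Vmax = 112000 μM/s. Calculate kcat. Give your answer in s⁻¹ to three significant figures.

kcat = Vmax/[E]total = 112000 μM/s / 37.1 μM = 3020 s⁻¹.

3020 s⁻¹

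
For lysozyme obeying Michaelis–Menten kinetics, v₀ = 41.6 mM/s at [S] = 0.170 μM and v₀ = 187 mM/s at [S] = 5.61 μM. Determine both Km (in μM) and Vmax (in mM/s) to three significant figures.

In reciprocal form, 1/v = (Km/Vmax)·(1/[S]) + 1/Vmax. The two points give (1/[S], 1/v) = (5.882, 0.02404) and (0.1783, 0.005348).
Slope = (0.02404 − 0.005348)/(5.882 − 0.1783) = 0.003277; intercept = 0.02404 − 0.003277×5.882 = 0.004764.
Vmax = 1/intercept = 210 mM/s; Km = slope × Vmax = 0.003277 × 210 = 0.688 μM.

Km = 0.688 μM; Vmax = 210 mM/s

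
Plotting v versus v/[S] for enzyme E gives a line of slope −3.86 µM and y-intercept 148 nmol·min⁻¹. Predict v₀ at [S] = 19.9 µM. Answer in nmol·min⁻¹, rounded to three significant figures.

In the Eadie–Hofstee form v = Vmax − Km·(v/[S]), the slope is −Km and the intercept is Vmax, so Km = 3.86 µM and Vmax = 148 nmol·min⁻¹.
v = 148 × 19.9/(3.86 + 19.9) = 124 nmol·min⁻¹.

124 nmol·min⁻¹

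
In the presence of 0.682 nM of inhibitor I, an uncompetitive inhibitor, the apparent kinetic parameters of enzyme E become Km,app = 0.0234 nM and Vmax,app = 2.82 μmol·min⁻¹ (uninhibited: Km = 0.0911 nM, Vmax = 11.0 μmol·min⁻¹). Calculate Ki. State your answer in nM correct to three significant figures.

Uncompetitive: Vmax,app = Vmax/α (and Km,app = Km/α) with α = 1 + [I]/Ki.
α = Vmax/Vmax,app = 11.0/2.82 = 3.901.
Ki = [I]/(α − 1) = 0.682/2.901 = 0.235 nM.

0.235 nM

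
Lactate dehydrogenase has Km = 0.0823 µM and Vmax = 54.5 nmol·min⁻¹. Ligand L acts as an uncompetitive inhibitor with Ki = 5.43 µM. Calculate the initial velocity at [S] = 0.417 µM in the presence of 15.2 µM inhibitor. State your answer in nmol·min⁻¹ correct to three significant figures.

13.6 nmol·min⁻¹

α = 1 + [I]/Ki = 1 + 15.2/5.43 = 3.799.
For an uncompetitive inhibitor, both parameters are divided by α, giving Vmax/α and Km/α: Km,app = 0.0217 µM, Vmax,app = 14.3 nmol·min⁻¹.
v = Vmax,app·[S]/(Km,app + [S]) = 14.3 × 0.417/(0.0217 + 0.417) = 13.6 nmol·min⁻¹.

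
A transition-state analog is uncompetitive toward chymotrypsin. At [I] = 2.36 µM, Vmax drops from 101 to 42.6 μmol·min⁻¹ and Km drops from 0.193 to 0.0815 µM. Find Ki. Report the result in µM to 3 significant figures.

Uncompetitive: Vmax,app = Vmax/α (and Km,app = Km/α) with α = 1 + [I]/Ki.
α = Vmax/Vmax,app = 101/42.6 = 2.371.
Since α = 1 + [I]/Ki, [I]/Ki = 2.371 − 1 = 1.371 and Ki = 2.36/1.371 = 1.72 µM.

1.72 µM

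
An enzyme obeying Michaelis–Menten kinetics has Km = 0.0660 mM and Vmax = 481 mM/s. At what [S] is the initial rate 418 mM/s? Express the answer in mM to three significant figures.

0.438 mM

The required fractional saturation is v/Vmax = 418/481 = 0.8690.
Then [S]/(Km+[S]) = 0.8690 ⇒ [S] = 0.0660 × 0.8690/(1 − 0.8690) = 0.438 mM.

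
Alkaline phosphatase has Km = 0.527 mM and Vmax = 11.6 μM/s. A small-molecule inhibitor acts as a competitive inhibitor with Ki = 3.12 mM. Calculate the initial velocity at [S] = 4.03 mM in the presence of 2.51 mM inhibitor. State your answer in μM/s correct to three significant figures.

9.39 μM/s

α = 1 + [I]/Ki = 1 + 2.51/3.12 = 1.804.
For a competitive inhibitor, Vmax is unchanged and the apparent Km becomes α·Km: Km,app = 0.951 mM, Vmax,app = 11.6 μM/s.
v = Vmax,app·[S]/(Km,app + [S]) = 11.6 × 4.03/(0.951 + 4.03) = 9.39 μM/s.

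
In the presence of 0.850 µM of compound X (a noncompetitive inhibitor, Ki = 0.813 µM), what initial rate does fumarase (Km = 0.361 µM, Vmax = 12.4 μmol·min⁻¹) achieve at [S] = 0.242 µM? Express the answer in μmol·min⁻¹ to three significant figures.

With α = 1 + [I]/Ki = 1 + 0.850/0.813 = 2.046, the noncompetitive rate law is v = (Vmax/α)·[S] / (Km + [S]).
v = (12.4/2.046)×0.242 / (0.361 + 0.242) = 1.467/0.6030 = 2.43 μmol·min⁻¹.

2.43 μmol·min⁻¹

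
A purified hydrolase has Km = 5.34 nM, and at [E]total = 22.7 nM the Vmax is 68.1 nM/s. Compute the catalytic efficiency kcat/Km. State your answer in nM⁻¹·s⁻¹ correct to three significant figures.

kcat = Vmax/[E]total = 68.1/22.7 = 3.00 s⁻¹.
kcat/Km = 3.00/5.34 = 0.562 nM⁻¹·s⁻¹.

0.562 nM⁻¹·s⁻¹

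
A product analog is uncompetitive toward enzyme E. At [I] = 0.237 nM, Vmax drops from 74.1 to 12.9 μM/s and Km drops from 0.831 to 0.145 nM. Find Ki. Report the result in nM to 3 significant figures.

0.0500 nM

Uncompetitive: Vmax,app = Vmax/α (and Km,app = Km/α) with α = 1 + [I]/Ki.
α = Vmax/Vmax,app = 74.1/12.9 = 5.744.
Since α = 1 + [I]/Ki, [I]/Ki = 5.744 − 1 = 4.744 and Ki = 0.237/4.744 = 0.0500 nM.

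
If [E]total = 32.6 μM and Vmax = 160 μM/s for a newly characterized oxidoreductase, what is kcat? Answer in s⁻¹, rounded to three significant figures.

kcat = Vmax/[E]total = 160 μM/s / 32.6 μM = 4.91 s⁻¹.

4.91 s⁻¹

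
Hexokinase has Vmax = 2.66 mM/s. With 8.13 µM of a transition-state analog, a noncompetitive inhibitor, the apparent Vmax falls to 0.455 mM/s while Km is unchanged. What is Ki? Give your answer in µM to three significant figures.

Noncompetitive: Vmax,app = Vmax/α with α = 1 + [I]/Ki.
α = Vmax/Vmax,app = 2.66/0.455 = 5.846.
Since α = 1 + [I]/Ki, [I]/Ki = 5.846 − 1 = 4.846 and Ki = 8.13/4.846 = 1.68 µM.

1.68 µM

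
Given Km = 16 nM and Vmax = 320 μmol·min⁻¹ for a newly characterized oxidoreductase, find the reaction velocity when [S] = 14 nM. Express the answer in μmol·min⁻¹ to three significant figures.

[S]/(Km+[S]) = 14/30.00 = 0.4667, the fractional saturation.
v = 0.4667 × Vmax = 0.4667 × 320 = 149 μmol·min⁻¹.

149 μmol·min⁻¹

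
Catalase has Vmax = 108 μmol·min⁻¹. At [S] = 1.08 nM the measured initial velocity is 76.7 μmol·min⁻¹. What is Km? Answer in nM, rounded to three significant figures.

v/Vmax = 76.7/108 = 0.7102 = [S]/(Km+[S]).
So Km + [S] = [S]/0.7102 = 1.521 nM, giving Km = 1.521 − 1.08 = 0.441 nM.

0.441 nM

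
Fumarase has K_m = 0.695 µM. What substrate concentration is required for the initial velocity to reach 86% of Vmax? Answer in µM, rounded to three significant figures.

v/Vmax = [S]/(Km+[S]) = 0.86, so [S] = Km·0.86/(1 − 0.86) = 0.695 × 6.143.
[S] = 4.27 µM.

4.27 µM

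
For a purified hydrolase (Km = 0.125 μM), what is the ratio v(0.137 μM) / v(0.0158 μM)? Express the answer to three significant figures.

4.66

The fractional saturations are [S]/(Km+[S]) = 0.0158/0.1408 = 0.1122 and 0.137/0.2620 = 0.5229.
v₂/v₁ is just their ratio: 0.5229/0.1122 = 4.66.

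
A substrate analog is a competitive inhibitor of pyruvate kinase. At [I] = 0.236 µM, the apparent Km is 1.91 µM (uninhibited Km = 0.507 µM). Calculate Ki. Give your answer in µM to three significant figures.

Competitive: Km,app = α·Km with α = 1 + [I]/Ki.
α = Km,app/Km = 1.91/0.507 = 3.767.
Ki = [I]/(α − 1) = 0.236/2.767 = 0.0853 µM.

0.0853 µM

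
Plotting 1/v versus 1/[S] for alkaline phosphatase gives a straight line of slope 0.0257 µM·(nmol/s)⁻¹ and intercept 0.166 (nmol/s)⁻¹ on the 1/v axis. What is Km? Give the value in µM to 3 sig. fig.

y-intercept = 1/Vmax ⇒ Vmax = 6.02 nmol/s; slope = Km/Vmax ⇒ Km = slope × Vmax.
Km = 0.0257 × 6.02 = 0.155 µM.

0.155 µM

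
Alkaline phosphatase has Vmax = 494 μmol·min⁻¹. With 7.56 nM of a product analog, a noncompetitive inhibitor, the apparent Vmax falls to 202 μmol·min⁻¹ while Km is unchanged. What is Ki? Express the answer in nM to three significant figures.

5.23 nM

Noncompetitive: Vmax,app = Vmax/α with α = 1 + [I]/Ki.
α = Vmax/Vmax,app = 494/202 = 2.446.
Ki = [I]/(α − 1) = 7.56/1.446 = 5.23 nM.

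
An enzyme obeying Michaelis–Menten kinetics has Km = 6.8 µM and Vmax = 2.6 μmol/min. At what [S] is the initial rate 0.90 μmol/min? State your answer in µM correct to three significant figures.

Rearranging v = Vmax[S]/(Km+[S]) gives [S] = Km·v/(Vmax − v).
[S] = 6.8 × 0.90 / (2.6 − 0.90) = 6.120/1.700 = 3.60 µM.

3.60 µM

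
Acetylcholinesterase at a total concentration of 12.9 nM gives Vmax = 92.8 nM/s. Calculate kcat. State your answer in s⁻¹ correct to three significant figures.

kcat = Vmax/[E]total = 92.8 nM/s / 12.9 nM = 7.19 s⁻¹.

7.19 s⁻¹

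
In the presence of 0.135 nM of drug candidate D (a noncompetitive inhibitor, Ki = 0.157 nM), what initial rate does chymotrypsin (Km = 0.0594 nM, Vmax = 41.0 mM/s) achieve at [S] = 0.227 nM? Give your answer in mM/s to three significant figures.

With α = 1 + [I]/Ki = 1 + 0.135/0.157 = 1.860, the noncompetitive rate law is v = (Vmax/α)·[S] / (Km + [S]).
v = (41.0/1.860)×0.227 / (0.0594 + 0.227) = 5.004/0.2864 = 17.5 mM/s.

17.5 mM/s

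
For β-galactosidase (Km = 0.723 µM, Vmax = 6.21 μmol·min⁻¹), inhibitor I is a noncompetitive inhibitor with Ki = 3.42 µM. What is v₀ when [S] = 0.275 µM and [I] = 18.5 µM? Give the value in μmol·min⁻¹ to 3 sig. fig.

0.267 μmol·min⁻¹

With α = 1 + [I]/Ki = 1 + 18.5/3.42 = 6.409, the noncompetitive rate law is v = (Vmax/α)·[S] / (Km + [S]).
v = (6.21/6.409)×0.275 / (0.723 + 0.275) = 0.2664/0.9980 = 0.267 μmol·min⁻¹.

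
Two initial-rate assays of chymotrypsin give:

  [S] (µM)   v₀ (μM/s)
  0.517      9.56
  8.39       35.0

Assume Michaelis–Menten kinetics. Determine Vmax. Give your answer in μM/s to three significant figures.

From v = Vmax[S]/(Km+[S]), each point gives Vmax = v(Km+[S])/[S].
Equating: 9.56(Km+0.517)/0.517 = 35.0(Km+8.39)/8.39.
18.49·Km + 9.56 = 4.172·Km + 35.0, so (18.49 − 4.172)·Km = 35.0 − 9.56.
Km = 25.44/14.32 = 1.78 µM; then Vmax = 9.56(1.78+0.517)/0.517 = 42.4 μM/s.

42.4 μM/s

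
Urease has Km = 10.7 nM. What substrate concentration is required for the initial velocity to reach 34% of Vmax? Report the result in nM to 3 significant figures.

v/Vmax = [S]/(Km+[S]) = 0.34, so [S] = Km·0.34/(1 − 0.34) = 10.7 × 0.5152.
[S] = 5.51 nM.

5.51 nM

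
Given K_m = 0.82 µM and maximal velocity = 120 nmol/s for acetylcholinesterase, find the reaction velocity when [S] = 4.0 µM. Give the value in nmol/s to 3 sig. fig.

[S]/(Km+[S]) = 4.0/4.820 = 0.8299, the fractional saturation.
v = 0.8299 × Vmax = 0.8299 × 120 = 99.6 nmol/s.

99.6 nmol/s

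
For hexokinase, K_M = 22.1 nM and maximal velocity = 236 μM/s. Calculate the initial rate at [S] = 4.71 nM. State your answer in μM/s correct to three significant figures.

v = Vmax·[S]/(Km + [S]) = 236 × 4.71 / (22.1 + 4.71)
  = 1112 / 26.81 = 41.5 μM/s.

41.5 μM/s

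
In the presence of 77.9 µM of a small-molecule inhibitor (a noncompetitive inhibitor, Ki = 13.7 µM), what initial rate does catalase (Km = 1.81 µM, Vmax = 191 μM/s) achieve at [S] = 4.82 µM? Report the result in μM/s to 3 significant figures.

20.8 μM/s

α = 1 + [I]/Ki = 1 + 77.9/13.7 = 6.686.
For a noncompetitive inhibitor, Vmax is reduced to Vmax/α while Km is unchanged: Km,app = 1.81 µM, Vmax,app = 28.6 μM/s.
v = Vmax,app·[S]/(Km,app + [S]) = 28.6 × 4.82/(1.81 + 4.82) = 20.8 μM/s.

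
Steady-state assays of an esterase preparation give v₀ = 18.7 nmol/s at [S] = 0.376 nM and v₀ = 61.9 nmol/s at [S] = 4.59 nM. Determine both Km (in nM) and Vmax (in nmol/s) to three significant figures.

Km = 1.19 nM; Vmax = 78.0 nmol/s

From v = Vmax[S]/(Km+[S]), each point gives Vmax = v(Km+[S])/[S].
Equating: 18.7(Km+0.376)/0.376 = 61.9(Km+4.59)/4.59.
49.73·Km + 18.7 = 13.49·Km + 61.9, so (49.73 − 13.49)·Km = 61.9 − 18.7.
Km = 43.20/36.25 = 1.19 nM; then Vmax = 18.7(1.19+0.376)/0.376 = 78.0 nmol/s.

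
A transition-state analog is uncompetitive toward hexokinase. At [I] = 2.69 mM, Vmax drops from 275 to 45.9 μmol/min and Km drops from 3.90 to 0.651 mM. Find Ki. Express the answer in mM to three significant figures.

Uncompetitive: Vmax,app = Vmax/α (and Km,app = Km/α) with α = 1 + [I]/Ki.
α = Vmax/Vmax,app = 275/45.9 = 5.991.
Since α = 1 + [I]/Ki, [I]/Ki = 5.991 − 1 = 4.991 and Ki = 2.69/4.991 = 0.539 mM.

0.539 mM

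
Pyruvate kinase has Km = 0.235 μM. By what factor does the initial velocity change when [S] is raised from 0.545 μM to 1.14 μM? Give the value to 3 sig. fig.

Since Vmax cancels, v₂/v₁ = [S]₂(Km+[S]₁) / [S]₁(Km+[S]₂).
= 1.14×(0.235+0.545) / (0.545×(0.235+1.14)) = 0.8892/0.7494 = 1.19.

1.19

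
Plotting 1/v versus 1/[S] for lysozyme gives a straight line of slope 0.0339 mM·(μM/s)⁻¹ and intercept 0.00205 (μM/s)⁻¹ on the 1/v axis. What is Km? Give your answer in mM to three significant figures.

16.5 mM

y-intercept = 1/Vmax ⇒ Vmax = 488 μM/s; slope = Km/Vmax ⇒ Km = slope × Vmax.
Km = 0.0339 × 488 = 16.5 mM.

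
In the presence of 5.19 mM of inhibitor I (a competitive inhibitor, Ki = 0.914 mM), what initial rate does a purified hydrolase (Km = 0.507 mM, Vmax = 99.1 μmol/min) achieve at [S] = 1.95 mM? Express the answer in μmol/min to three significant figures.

36.2 μmol/min

With α = 1 + [I]/Ki = 1 + 5.19/0.914 = 6.678, the competitive rate law is v = Vmax[S] / (αKm + [S]).
v = 99.1×1.95 / (6.678×0.507 + 1.95) = 193.2/5.336 = 36.2 μmol/min.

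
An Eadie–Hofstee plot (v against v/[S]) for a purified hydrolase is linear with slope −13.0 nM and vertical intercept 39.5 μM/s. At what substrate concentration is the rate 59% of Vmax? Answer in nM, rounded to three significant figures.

18.7 nM

The Eadie–Hofstee slope gives Km = 13.0 nM (slope = −Km).
v/Vmax = [S]/(Km+[S]) = 0.59 ⇒ [S] = Km·0.59/(1−0.59) = 13.0 × 1.439 = 18.7 nM.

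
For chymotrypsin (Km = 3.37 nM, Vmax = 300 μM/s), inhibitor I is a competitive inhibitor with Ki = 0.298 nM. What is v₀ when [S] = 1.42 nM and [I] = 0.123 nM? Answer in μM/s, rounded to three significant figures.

68.9 μM/s

With α = 1 + [I]/Ki = 1 + 0.123/0.298 = 1.413, the competitive rate law is v = Vmax[S] / (αKm + [S]).
v = 300×1.42 / (1.413×3.37 + 1.42) = 426.0/6.181 = 68.9 μM/s.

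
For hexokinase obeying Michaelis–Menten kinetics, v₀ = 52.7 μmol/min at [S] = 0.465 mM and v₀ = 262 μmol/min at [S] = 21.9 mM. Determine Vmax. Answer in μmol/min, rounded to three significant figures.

287 μmol/min

In reciprocal form, 1/v = (Km/Vmax)·(1/[S]) + 1/Vmax. The two points give (1/[S], 1/v) = (2.151, 0.01898) and (0.04566, 0.003817).
Slope = (0.01898 − 0.003817)/(2.151 − 0.04566) = 0.007202; intercept = 0.01898 − 0.007202×2.151 = 0.003488.
Vmax = 1/intercept = 287 μmol/min; Km = slope × Vmax = 0.007202 × 287 = 2.06 mM.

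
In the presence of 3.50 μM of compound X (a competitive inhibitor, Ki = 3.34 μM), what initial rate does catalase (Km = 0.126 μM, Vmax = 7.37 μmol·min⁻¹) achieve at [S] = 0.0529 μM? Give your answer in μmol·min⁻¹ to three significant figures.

1.25 μmol·min⁻¹

With α = 1 + [I]/Ki = 1 + 3.50/3.34 = 2.048, the competitive rate law is v = Vmax[S] / (αKm + [S]).
v = 7.37×0.0529 / (2.048×0.126 + 0.0529) = 0.3899/0.3109 = 1.25 μmol·min⁻¹.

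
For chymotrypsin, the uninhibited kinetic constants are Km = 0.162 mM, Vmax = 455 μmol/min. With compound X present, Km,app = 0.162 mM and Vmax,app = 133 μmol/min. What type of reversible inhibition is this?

noncompetitive

Vmax decreases (455 → 133 μmol/min) while Km is unchanged — pure noncompetitive inhibition.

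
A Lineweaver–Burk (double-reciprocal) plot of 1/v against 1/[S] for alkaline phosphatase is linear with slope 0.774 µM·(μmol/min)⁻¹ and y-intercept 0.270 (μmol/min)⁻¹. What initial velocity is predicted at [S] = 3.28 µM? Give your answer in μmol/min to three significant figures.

The y-intercept is 1/Vmax, so Vmax = 1/0.270 = 3.70 μmol/min.
The slope is Km/Vmax, so Km = 0.774 × 3.70 = 2.87 µM.
Then v = 3.70 × 3.28/(2.87 + 3.28) = 1.98 μmol/min.

1.98 μmol/min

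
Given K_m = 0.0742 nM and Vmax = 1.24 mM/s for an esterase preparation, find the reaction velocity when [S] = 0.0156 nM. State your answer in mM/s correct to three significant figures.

v = Vmax·[S]/(Km + [S]) = 1.24 × 0.0156 / (0.0742 + 0.0156)
  = 0.01934 / 0.08980 = 0.215 mM/s.

0.215 mM/s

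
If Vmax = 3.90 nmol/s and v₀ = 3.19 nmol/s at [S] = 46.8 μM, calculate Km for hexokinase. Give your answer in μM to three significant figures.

v/Vmax = 3.19/3.90 = 0.8179 = [S]/(Km+[S]).
So Km + [S] = [S]/0.8179 = 57.22 μM, giving Km = 57.22 − 46.8 = 10.4 μM.

10.4 μM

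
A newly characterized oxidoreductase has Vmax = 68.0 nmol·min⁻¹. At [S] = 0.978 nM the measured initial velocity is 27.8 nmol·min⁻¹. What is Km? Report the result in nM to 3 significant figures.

1.41 nM

From v = Vmax[S]/(Km+[S]), Km = [S](Vmax − v)/v.
Km = 0.978 × (68.0 − 27.8) / 27.8 = 39.32/27.8 = 1.41 nM.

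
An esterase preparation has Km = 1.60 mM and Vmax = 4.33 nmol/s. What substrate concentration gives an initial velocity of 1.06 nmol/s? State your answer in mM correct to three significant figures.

The required fractional saturation is v/Vmax = 1.06/4.33 = 0.2448.
Then [S]/(Km+[S]) = 0.2448 ⇒ [S] = 1.60 × 0.2448/(1 − 0.2448) = 0.519 mM.

0.519 mM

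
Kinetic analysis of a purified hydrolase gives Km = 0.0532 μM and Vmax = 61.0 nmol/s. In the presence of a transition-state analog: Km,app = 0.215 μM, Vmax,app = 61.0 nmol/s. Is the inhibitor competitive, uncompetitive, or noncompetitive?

competitive

Km increases (0.0532 → 0.215 μM) while Vmax is unchanged — the hallmark of competitive inhibition.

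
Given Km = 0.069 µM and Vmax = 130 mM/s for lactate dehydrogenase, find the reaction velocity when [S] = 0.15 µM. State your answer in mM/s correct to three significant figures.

89.0 mM/s

v = Vmax·[S]/(Km + [S]) = 130 × 0.15 / (0.069 + 0.15)
  = 19.50 / 0.2190 = 89.0 mM/s.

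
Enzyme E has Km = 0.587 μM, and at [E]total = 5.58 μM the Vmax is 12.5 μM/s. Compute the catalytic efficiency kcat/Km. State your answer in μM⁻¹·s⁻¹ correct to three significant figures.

kcat = Vmax/[E]total = 12.5/5.58 = 2.24 s⁻¹.
kcat/Km = 2.24/0.587 = 3.82 μM⁻¹·s⁻¹.

3.82 μM⁻¹·s⁻¹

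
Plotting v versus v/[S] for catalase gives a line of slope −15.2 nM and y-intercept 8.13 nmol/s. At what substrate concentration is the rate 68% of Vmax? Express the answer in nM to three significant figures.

The Eadie–Hofstee slope gives Km = 15.2 nM (slope = −Km).
v/Vmax = [S]/(Km+[S]) = 0.68 ⇒ [S] = Km·0.68/(1−0.68) = 15.2 × 2.125 = 32.3 nM.

32.3 nM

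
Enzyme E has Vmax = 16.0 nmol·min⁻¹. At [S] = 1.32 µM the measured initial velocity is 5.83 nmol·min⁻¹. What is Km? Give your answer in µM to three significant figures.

2.30 µM

From v = Vmax[S]/(Km+[S]), Km = [S](Vmax − v)/v.
Km = 1.32 × (16.0 − 5.83) / 5.83 = 13.42/5.83 = 2.30 µM.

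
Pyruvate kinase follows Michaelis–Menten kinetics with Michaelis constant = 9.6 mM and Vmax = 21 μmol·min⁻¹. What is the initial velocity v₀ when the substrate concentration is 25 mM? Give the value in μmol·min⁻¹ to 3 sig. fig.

v = Vmax·[S]/(Km + [S]) = 21 × 25 / (9.6 + 25)
  = 525.0 / 34.60 = 15.2 μmol·min⁻¹.

15.2 μmol·min⁻¹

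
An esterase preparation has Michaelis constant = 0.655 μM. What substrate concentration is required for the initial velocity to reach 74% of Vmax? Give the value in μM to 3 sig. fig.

v/Vmax = [S]/(Km+[S]) = 0.74, so [S] = Km·0.74/(1 − 0.74) = 0.655 × 2.846.
[S] = 1.86 μM.

1.86 μM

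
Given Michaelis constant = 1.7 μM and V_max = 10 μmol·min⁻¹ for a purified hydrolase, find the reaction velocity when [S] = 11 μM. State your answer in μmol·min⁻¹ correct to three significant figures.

[S]/(Km+[S]) = 11/12.70 = 0.8661, the fractional saturation.
v = 0.8661 × Vmax = 0.8661 × 10 = 8.66 μmol·min⁻¹.

8.66 μmol·min⁻¹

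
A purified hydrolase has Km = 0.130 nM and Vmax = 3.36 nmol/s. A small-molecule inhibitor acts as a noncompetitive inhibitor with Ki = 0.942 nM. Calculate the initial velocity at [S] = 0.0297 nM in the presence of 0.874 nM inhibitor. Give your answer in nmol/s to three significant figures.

0.324 nmol/s

With α = 1 + [I]/Ki = 1 + 0.874/0.942 = 1.928, the noncompetitive rate law is v = (Vmax/α)·[S] / (Km + [S]).
v = (3.36/1.928)×0.0297 / (0.130 + 0.0297) = 0.05176/0.1597 = 0.324 nmol/s.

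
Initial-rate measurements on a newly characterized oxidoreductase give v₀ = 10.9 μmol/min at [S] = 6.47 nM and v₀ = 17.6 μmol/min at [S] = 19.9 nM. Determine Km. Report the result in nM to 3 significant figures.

From v = Vmax[S]/(Km+[S]), each point gives Vmax = v(Km+[S])/[S].
Equating: 10.9(Km+6.47)/6.47 = 17.6(Km+19.9)/19.9.
1.685·Km + 10.9 = 0.8844·Km + 17.6, so (1.685 − 0.8844)·Km = 17.6 − 10.9.
Km = 6.700/0.8003 = 8.37 nM; then Vmax = 10.9(8.37+6.47)/6.47 = 25.0 μmol/min.

8.37 nM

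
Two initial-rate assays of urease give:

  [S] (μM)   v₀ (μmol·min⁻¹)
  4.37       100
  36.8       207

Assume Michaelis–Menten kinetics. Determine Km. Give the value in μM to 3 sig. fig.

From v = Vmax[S]/(Km+[S]), each point gives Vmax = v(Km+[S])/[S].
Equating: 100(Km+4.37)/4.37 = 207(Km+36.8)/36.8.
22.88·Km + 100 = 5.625·Km + 207, so (22.88 − 5.625)·Km = 207 − 100.
Km = 107.0/17.26 = 6.20 μM; then Vmax = 100(6.20+4.37)/4.37 = 242 μmol·min⁻¹.

6.20 μM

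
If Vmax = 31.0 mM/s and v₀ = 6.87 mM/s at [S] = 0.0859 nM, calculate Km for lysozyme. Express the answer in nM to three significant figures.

From v = Vmax[S]/(Km+[S]), Km = [S](Vmax − v)/v.
Km = 0.0859 × (31.0 − 6.87) / 6.87 = 2.073/6.87 = 0.302 nM.

0.302 nM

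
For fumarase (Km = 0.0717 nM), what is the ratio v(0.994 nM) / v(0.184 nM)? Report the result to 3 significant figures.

Since Vmax cancels, v₂/v₁ = [S]₂(Km+[S]₁) / [S]₁(Km+[S]₂).
= 0.994×(0.0717+0.184) / (0.184×(0.0717+0.994)) = 0.2542/0.1961 = 1.30.

1.30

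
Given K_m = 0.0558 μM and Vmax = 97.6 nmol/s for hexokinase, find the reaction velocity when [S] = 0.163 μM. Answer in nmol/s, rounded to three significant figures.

72.7 nmol/s

[S]/(Km+[S]) = 0.163/0.2188 = 0.7450, the fractional saturation.
v = 0.7450 × Vmax = 0.7450 × 97.6 = 72.7 nmol/s.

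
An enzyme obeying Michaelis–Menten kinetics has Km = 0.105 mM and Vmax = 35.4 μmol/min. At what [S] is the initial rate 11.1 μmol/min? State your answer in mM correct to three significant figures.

The required fractional saturation is v/Vmax = 11.1/35.4 = 0.3136.
Then [S]/(Km+[S]) = 0.3136 ⇒ [S] = 0.105 × 0.3136/(1 − 0.3136) = 0.0480 mM.

0.0480 mM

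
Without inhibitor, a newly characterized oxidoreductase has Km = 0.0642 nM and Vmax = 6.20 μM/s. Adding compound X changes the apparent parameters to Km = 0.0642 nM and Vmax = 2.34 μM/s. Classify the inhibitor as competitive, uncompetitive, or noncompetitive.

Vmax decreases (6.20 → 2.34 μM/s) while Km is unchanged — pure noncompetitive inhibition.

noncompetitive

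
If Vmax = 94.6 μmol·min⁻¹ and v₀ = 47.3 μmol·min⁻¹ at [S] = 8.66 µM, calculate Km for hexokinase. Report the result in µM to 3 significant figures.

From v = Vmax[S]/(Km+[S]), Km = [S](Vmax − v)/v.
Km = 8.66 × (94.6 − 47.3) / 47.3 = 409.6/47.3 = 8.66 µM.

8.66 µM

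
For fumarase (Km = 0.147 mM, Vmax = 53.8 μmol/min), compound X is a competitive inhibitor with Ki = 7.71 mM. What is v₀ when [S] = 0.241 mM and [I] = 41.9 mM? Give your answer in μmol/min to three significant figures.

10.9 μmol/min

α = 1 + [I]/Ki = 1 + 41.9/7.71 = 6.435.
For a competitive inhibitor, Vmax is unchanged and the apparent Km becomes α·Km: Km,app = 0.946 mM, Vmax,app = 53.8 μmol/min.
v = Vmax,app·[S]/(Km,app + [S]) = 53.8 × 0.241/(0.946 + 0.241) = 10.9 μmol/min.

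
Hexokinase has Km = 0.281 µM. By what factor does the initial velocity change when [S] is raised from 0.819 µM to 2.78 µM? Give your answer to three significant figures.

1.22

Since Vmax cancels, v₂/v₁ = [S]₂(Km+[S]₁) / [S]₁(Km+[S]₂).
= 2.78×(0.281+0.819) / (0.819×(0.281+2.78)) = 3.058/2.507 = 1.22.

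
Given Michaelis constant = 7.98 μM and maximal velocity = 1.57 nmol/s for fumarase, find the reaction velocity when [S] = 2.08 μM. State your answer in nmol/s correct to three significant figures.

v = Vmax·[S]/(Km + [S]) = 1.57 × 2.08 / (7.98 + 2.08)
  = 3.266 / 10.06 = 0.325 nmol/s.

0.325 nmol/s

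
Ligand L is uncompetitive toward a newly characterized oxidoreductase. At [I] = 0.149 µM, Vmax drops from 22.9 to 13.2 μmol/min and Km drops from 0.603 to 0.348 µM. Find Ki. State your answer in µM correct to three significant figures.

Uncompetitive: Vmax,app = Vmax/α (and Km,app = Km/α) with α = 1 + [I]/Ki.
α = Vmax/Vmax,app = 22.9/13.2 = 1.735.
Since α = 1 + [I]/Ki, [I]/Ki = 1.735 − 1 = 0.7348 and Ki = 0.149/0.7348 = 0.203 µM.

0.203 µM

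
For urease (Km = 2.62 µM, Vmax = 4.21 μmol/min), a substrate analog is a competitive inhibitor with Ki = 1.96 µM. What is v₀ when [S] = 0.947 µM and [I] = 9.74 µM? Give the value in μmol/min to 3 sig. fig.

With α = 1 + [I]/Ki = 1 + 9.74/1.96 = 5.969, the competitive rate law is v = Vmax[S] / (αKm + [S]).
v = 4.21×0.947 / (5.969×2.62 + 0.947) = 3.987/16.59 = 0.240 μmol/min.

0.240 μmol/min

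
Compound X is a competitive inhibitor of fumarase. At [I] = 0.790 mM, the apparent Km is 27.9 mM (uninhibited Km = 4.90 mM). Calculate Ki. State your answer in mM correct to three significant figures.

Competitive: Km,app = α·Km with α = 1 + [I]/Ki.
α = Km,app/Km = 27.9/4.90 = 5.694.
Since α = 1 + [I]/Ki, [I]/Ki = 5.694 − 1 = 4.694 and Ki = 0.790/4.694 = 0.168 mM.

0.168 mM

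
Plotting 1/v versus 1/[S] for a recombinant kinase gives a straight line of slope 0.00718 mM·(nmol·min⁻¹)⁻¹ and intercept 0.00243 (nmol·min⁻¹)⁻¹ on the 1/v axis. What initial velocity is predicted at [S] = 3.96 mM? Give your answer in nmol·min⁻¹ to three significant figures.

236 nmol·min⁻¹

The y-intercept is 1/Vmax, so Vmax = 1/0.00243 = 412 nmol·min⁻¹.
The slope is Km/Vmax, so Km = 0.00718 × 412 = 2.95 mM.
Then v = 412 × 3.96/(2.95 + 3.96) = 236 nmol·min⁻¹.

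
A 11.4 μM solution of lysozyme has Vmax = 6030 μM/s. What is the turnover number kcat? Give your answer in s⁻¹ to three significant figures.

kcat = Vmax/[E]total = 6030 μM/s / 11.4 μM = 529 s⁻¹.

529 s⁻¹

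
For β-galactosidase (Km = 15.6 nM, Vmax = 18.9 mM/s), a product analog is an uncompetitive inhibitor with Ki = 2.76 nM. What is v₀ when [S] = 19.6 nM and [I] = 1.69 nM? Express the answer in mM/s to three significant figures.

7.85 mM/s

With α = 1 + [I]/Ki = 1 + 1.69/2.76 = 1.612, the uncompetitive rate law is v = (Vmax/α)·[S] / (Km/α + [S]).
v = (18.9/1.612)×19.6 / (15.6/1.612 + 19.6) = 229.8/29.28 = 7.85 mM/s.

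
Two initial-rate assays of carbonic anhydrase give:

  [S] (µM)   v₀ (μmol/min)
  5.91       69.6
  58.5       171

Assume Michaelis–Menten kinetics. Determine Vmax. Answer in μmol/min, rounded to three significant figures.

In reciprocal form, 1/v = (Km/Vmax)·(1/[S]) + 1/Vmax. The two points give (1/[S], 1/v) = (0.1692, 0.01437) and (0.01709, 0.005848).
Slope = (0.01437 − 0.005848)/(0.1692 − 0.01709) = 0.05601; intercept = 0.01437 − 0.05601×0.1692 = 0.004891.
Vmax = 1/intercept = 204 μmol/min; Km = slope × Vmax = 0.05601 × 204 = 11.5 µM.

204 μmol/min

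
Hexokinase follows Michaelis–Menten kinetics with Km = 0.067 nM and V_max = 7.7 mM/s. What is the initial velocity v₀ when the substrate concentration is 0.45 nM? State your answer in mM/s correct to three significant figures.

[S]/(Km+[S]) = 0.45/0.5170 = 0.8704, the fractional saturation.
v = 0.8704 × Vmax = 0.8704 × 7.7 = 6.70 mM/s.

6.70 mM/s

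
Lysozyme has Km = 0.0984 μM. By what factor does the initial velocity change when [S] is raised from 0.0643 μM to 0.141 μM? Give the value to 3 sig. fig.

1.49

Since Vmax cancels, v₂/v₁ = [S]₂(Km+[S]₁) / [S]₁(Km+[S]₂).
= 0.141×(0.0984+0.0643) / (0.0643×(0.0984+0.141)) = 0.02294/0.01539 = 1.49.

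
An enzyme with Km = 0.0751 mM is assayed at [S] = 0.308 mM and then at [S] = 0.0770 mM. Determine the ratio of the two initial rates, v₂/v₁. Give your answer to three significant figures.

0.630

Since Vmax cancels, v₂/v₁ = [S]₂(Km+[S]₁) / [S]₁(Km+[S]₂).
= 0.0770×(0.0751+0.308) / (0.308×(0.0751+0.0770)) = 0.02950/0.04685 = 0.630.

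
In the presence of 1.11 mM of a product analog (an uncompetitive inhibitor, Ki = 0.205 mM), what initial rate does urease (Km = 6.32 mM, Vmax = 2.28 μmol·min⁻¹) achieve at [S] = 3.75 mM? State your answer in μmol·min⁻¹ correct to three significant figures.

0.281 μmol·min⁻¹

With α = 1 + [I]/Ki = 1 + 1.11/0.205 = 6.415, the uncompetitive rate law is v = (Vmax/α)·[S] / (Km/α + [S]).
v = (2.28/6.415)×3.75 / (6.32/6.415 + 3.75) = 1.333/4.735 = 0.281 μmol·min⁻¹.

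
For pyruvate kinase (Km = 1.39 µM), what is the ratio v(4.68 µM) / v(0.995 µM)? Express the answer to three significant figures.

1.85

The fractional saturations are [S]/(Km+[S]) = 0.995/2.385 = 0.4172 and 4.68/6.070 = 0.7710.
v₂/v₁ is just their ratio: 0.7710/0.4172 = 1.85.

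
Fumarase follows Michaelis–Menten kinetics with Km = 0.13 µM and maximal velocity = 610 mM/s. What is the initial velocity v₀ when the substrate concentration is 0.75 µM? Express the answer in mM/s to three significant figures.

520 mM/s

v = Vmax·[S]/(Km + [S]) = 610 × 0.75 / (0.13 + 0.75)
  = 457.5 / 0.8800 = 520 mM/s.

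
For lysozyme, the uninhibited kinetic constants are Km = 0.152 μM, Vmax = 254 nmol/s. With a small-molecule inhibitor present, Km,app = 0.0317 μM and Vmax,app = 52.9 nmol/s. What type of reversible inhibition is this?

uncompetitive

Both Km and Vmax decrease by the same factor (~4.80-fold) — characteristic of uncompetitive inhibition.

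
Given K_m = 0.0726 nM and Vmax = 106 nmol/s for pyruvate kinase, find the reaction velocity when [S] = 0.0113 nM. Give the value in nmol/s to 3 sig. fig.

14.3 nmol/s

[S]/(Km+[S]) = 0.0113/0.08390 = 0.1347, the fractional saturation.
v = 0.1347 × Vmax = 0.1347 × 106 = 14.3 nmol/s.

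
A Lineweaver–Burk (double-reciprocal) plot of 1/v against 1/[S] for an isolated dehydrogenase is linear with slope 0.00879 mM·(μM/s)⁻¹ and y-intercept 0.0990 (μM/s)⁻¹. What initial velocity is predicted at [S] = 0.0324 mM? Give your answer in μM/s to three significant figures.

2.70 μM/s

The y-intercept is 1/Vmax, so Vmax = 1/0.0990 = 10.1 μM/s.
The slope is Km/Vmax, so Km = 0.00879 × 10.1 = 0.0888 mM.
Then v = 10.1 × 0.0324/(0.0888 + 0.0324) = 2.70 μM/s.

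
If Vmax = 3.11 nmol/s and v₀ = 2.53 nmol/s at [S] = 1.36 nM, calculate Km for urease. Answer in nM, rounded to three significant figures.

v/Vmax = 2.53/3.11 = 0.8135 = [S]/(Km+[S]).
So Km + [S] = [S]/0.8135 = 1.672 nM, giving Km = 1.672 − 1.36 = 0.312 nM.

0.312 nM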